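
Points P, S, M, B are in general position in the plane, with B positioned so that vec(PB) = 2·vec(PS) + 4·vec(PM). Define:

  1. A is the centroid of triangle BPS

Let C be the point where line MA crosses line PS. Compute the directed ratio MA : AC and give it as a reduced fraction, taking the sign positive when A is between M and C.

Assign P = (0, 0), S = (1, 0), M = (0, 1), B = (2, 4) — the answer is frame-independent, so this choice is without loss of generality.
1. A is the centroid of triangle BPS ⇒ A = (1, 4/3)
line MA meets PS at C = (-3, 0)
A = M + t·(C−M) with t = -1/3, so MA:AC = -1/3:4/3

MA:AC = -1/4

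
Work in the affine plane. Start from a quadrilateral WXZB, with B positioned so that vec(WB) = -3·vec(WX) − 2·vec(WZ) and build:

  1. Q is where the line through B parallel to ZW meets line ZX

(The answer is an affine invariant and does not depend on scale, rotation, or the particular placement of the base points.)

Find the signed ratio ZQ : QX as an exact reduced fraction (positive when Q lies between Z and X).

ZQ:QX = -3/4

Choose coordinates W = (0, 0), X = (1, 0), Z = (0, 1), B = (-3, -2).
1. Q is where the line through B parallel to ZW meets line ZX ⇒ Q = (-3, 4)
Q = Z + t·(X−Z) with t = -3, so ZQ:QX = t:(1−t) = -3:4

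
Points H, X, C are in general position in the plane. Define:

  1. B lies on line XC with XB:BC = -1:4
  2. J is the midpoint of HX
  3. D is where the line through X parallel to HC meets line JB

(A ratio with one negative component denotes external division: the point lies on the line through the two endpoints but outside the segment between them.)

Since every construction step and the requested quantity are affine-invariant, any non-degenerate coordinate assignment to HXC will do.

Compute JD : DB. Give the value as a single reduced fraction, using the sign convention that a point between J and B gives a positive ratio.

JD:DB = 3/2

Set H = (0, 0), X = (1, 0), C = (0, 1); any affine frame gives the same invariant.
1. B lies on line XC with XB:BC = -1:4 ⇒ B = (4/3, -1/3)
2. J is the midpoint of HX ⇒ J = (1/2, 0)
3. D is where the line through X parallel to HC meets line JB ⇒ D = (1, -1/5)
D = J + t·(B−J) with t = 3/5, so JD:DB = t:(1−t) = 3/5:2/5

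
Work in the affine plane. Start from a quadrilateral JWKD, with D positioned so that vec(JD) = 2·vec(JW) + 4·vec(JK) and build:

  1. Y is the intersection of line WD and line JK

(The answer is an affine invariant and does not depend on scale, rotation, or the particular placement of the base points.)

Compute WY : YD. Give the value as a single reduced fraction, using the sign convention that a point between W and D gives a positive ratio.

WY:YD = -1/2

Set J = (0, 0), W = (1, 0), K = (0, 1), D = (2, 4); any affine frame gives the same invariant.
1. Y is the intersection of line WD and line JK ⇒ Y = (0, -4)
Y = W + t·(D−W) with t = -1, so WY:YD = t:(1−t) = -1:2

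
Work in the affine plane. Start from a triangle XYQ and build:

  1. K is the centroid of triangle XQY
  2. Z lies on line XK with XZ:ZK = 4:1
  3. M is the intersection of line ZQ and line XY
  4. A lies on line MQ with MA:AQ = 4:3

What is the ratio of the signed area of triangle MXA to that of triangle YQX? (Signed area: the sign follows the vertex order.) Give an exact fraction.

Set X = (0, 0), Y = (1, 0), Q = (0, 1); any affine frame gives the same invariant.
1. K is the centroid of triangle XQY ⇒ K = (1/3, 1/3)
2. Z lies on line XK with XZ:ZK = 4:1 ⇒ Z = (4/15, 4/15)
3. M is the intersection of line ZQ and line XY ⇒ M = (4/11, 0)
4. A lies on line MQ with MA:AQ = 4:3 ⇒ A = (12/77, 4/7)
2·[MXA] = -16/77, 2·[YQX] = 1
[MXA]:[YQX] = -16/77:1 = -16/77

[MXA]:[YQX] = -16/77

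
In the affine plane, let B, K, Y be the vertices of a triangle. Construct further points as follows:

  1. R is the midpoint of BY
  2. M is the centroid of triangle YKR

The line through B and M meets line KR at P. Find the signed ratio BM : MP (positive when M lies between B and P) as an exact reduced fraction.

Assign B = (0, 0), K = (1, 0), Y = (0, 1) — the answer is frame-independent, so this choice is without loss of generality.
1. R is the midpoint of BY ⇒ R = (0, 1/2)
2. M is the centroid of triangle YKR ⇒ M = (1/3, 1/2)
line BM meets KR at P = (1/4, 3/8)
M = B + t·(P−B) with t = 4/3, so BM:MP = 4/3:-1/3

BM:MP = -4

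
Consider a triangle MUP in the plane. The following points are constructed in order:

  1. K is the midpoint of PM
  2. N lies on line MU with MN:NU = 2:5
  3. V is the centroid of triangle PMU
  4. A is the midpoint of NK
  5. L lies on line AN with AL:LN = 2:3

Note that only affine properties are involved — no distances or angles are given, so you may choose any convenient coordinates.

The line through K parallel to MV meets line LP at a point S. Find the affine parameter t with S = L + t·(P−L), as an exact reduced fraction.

Set M = (0, 0), U = (1, 0), P = (0, 1); any affine frame gives the same invariant.
1. K is the midpoint of PM ⇒ K = (0, 1/2)
2. N lies on line MU with MN:NU = 2:5 ⇒ N = (2/7, 0)
3. V is the centroid of triangle PMU ⇒ V = (1/3, 1/3)
4. A is the midpoint of NK ⇒ A = (1/7, 1/4)
5. L lies on line AN with AL:LN = 2:3 ⇒ L = (1/5, 3/20)
through K parallel to MV: direction (1/3, 1/3); meets LP at S = (2/21, 25/42)
S = L + t·(P−L) with t = 11/21

t = 11/21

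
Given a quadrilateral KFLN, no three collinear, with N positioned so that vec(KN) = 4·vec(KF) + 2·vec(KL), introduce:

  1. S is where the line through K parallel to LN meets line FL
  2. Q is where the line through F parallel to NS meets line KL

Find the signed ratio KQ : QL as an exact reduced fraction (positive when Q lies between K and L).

KQ:QL = -9/25

Choose coordinates K = (0, 0), F = (1, 0), L = (0, 1), N = (4, 2).
1. S is where the line through K parallel to LN meets line FL ⇒ S = (4/5, 1/5)
2. Q is where the line through F parallel to NS meets line KL ⇒ Q = (0, -9/16)
Q = K + t·(L−K) with t = -9/16, so KQ:QL = t:(1−t) = -9/16:25/16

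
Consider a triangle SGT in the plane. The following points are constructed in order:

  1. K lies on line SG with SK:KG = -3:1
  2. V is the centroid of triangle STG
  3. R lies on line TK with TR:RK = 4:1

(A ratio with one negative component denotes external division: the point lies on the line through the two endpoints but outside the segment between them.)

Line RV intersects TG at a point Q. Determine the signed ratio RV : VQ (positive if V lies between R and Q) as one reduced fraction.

Set S = (0, 0), G = (1, 0), T = (0, 1); any affine frame gives the same invariant.
1. K lies on line SG with SK:KG = -3:1 ⇒ K = (3/2, 0)
2. V is the centroid of triangle STG ⇒ V = (1/3, 1/3)
3. R lies on line TK with TR:RK = 4:1 ⇒ R = (6/5, 1/5)
line RV meets TG at Q = (8/11, 3/11)
V = R + t·(Q−R) with t = 11/6, so RV:VQ = 11/6:-5/6

RV:VQ = -11/5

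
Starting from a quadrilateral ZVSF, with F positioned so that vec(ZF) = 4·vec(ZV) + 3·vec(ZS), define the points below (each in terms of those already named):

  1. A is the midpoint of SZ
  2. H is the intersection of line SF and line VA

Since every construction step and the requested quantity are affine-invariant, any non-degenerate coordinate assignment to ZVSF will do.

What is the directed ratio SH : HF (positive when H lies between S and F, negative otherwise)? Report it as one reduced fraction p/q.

SH:HF = -1/9

Assign Z = (0, 0), V = (1, 0), S = (0, 1), F = (4, 3) — the answer is frame-independent, so this choice is without loss of generality.
1. A is the midpoint of SZ ⇒ A = (0, 1/2)
2. H is the intersection of line SF and line VA ⇒ H = (-1/2, 3/4)
H = S + t·(F−S) with t = -1/8, so SH:HF = t:(1−t) = -1/8:9/8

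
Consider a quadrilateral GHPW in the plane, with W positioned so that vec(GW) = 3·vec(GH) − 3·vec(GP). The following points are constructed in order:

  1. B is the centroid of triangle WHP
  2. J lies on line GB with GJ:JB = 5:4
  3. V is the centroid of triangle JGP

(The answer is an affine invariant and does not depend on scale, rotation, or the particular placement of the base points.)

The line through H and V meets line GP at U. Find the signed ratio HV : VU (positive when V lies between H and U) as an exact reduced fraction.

HV:VU = 61/20

Assign G = (0, 0), H = (1, 0), P = (0, 1), W = (3, -3) — the answer is frame-independent, so this choice is without loss of generality.
1. B is the centroid of triangle WHP ⇒ B = (4/3, -2/3)
2. J lies on line GB with GJ:JB = 5:4 ⇒ J = (20/27, -10/27)
3. V is the centroid of triangle JGP ⇒ V = (20/81, 17/81)
line HV meets GP at U = (0, 17/61)
V = H + t·(U−H) with t = 61/81, so HV:VU = 61/81:20/81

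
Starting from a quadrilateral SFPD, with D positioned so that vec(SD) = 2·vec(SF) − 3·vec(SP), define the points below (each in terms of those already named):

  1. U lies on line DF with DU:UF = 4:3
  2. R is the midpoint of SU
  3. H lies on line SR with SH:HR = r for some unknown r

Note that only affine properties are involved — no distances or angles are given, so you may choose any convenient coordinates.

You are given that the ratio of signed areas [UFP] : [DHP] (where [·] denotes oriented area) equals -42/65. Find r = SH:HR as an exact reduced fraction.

r = 3/4

Set S = (0, 0), F = (1, 0), P = (0, 1), D = (2, -3); any affine frame gives the same invariant.
1. U lies on line DF with DU:UF = 4:3 ⇒ U = (10/7, -9/7)
2. R is the midpoint of SU ⇒ R = (5/7, -9/14)
3. With SH:HR = r, write λ = r/(r+1) so H = S + λ·(R−S); H is affine-linear in λ
Every point depending on H is an affine combination of H and λ-independent points, so each such coordinate is linear in λ; the λ² term in each signed area is a multiple of (R−S)×(R−S) = 0, so 2·[UFP] and 2·[DHP] are each linear in λ. Evaluating at λ=0 and λ=1:
  2·[UFP] = 6/7,   2·[DHP] = 11/7·λ − 2
So [UFP]:[DHP] = (6/7) / (11/7·λ − 2). Setting this equal to -42/65:
  6/7 = -42/65·(11/7·λ − 2)  ⇒  λ = 3/7
Then r = λ/(1−λ) = (3/7)/(4/7) = 3/4. Check: with r = 3/4, H = (15/49, -27/98) and [UFP]:[DHP] = -42/65 as required.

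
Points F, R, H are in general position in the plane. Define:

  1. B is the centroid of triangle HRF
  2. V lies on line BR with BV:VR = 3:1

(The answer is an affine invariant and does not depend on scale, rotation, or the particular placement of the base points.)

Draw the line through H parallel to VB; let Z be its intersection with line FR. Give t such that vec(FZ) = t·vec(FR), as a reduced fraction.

t = 2

Assign F = (0, 0), R = (1, 0), H = (0, 1) — the answer is frame-independent, so this choice is without loss of generality.
1. B is the centroid of triangle HRF ⇒ B = (1/3, 1/3)
2. V lies on line BR with BV:VR = 3:1 ⇒ V = (5/6, 1/12)
through H parallel to VB: direction (-1/2, 1/4); meets FR at Z = (2, 0)
Z = F + t·(R−F) with t = 2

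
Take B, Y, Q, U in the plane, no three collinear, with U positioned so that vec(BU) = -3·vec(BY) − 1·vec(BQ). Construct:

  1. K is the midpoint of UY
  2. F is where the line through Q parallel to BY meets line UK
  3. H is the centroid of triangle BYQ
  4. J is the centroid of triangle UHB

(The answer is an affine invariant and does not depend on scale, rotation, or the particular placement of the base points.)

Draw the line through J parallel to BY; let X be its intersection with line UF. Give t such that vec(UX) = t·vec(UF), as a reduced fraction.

t = 7/18

Assign B = (0, 0), Y = (1, 0), Q = (0, 1), U = (-3, -1) — the answer is frame-independent, so this choice is without loss of generality.
1. K is the midpoint of UY ⇒ K = (-1, -1/2)
2. F is where the line through Q parallel to BY meets line UK ⇒ F = (5, 1)
3. H is the centroid of triangle BYQ ⇒ H = (1/3, 1/3)
4. J is the centroid of triangle UHB ⇒ J = (-8/9, -2/9)
through J parallel to BY: direction (1, 0); meets UF at X = (1/9, -2/9)
X = U + t·(F−U) with t = 7/18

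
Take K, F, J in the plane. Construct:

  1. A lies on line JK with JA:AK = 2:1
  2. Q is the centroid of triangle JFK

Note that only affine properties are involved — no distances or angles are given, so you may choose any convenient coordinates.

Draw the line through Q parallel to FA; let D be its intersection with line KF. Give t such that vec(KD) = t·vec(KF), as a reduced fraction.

t = 4/3

Choose coordinates K = (0, 0), F = (1, 0), J = (0, 1).
1. A lies on line JK with JA:AK = 2:1 ⇒ A = (0, 1/3)
2. Q is the centroid of triangle JFK ⇒ Q = (1/3, 1/3)
through Q parallel to FA: direction (-1, 1/3); meets KF at D = (4/3, 0)
D = K + t·(F−K) with t = 4/3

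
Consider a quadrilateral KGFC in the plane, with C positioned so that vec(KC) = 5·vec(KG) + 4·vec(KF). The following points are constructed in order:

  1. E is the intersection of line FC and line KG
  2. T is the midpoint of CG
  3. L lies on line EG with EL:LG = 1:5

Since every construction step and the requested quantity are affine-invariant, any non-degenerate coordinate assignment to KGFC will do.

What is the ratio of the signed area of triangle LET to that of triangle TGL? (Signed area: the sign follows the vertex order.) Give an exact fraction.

[LET]:[TGL] = 1/5

Set K = (0, 0), G = (1, 0), F = (0, 1), C = (5, 4); any affine frame gives the same invariant.
1. E is the intersection of line FC and line KG ⇒ E = (-5/3, 0)
2. T is the midpoint of CG ⇒ T = (3, 2)
3. L lies on line EG with EL:LG = 1:5 ⇒ L = (-11/9, 0)
2·[LET] = -8/9, 2·[TGL] = -40/9
[LET]:[TGL] = -8/9:-40/9 = 1/5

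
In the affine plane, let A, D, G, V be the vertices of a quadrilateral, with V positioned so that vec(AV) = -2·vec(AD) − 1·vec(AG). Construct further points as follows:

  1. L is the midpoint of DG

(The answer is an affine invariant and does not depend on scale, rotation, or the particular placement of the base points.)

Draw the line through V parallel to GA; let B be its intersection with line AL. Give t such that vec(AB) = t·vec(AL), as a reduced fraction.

Assign A = (0, 0), D = (1, 0), G = (0, 1), V = (-2, -1) — the answer is frame-independent, so this choice is without loss of generality.
1. L is the midpoint of DG ⇒ L = (1/2, 1/2)
through V parallel to GA: direction (0, -1); meets AL at B = (-2, -2)
B = A + t·(L−A) with t = -4

t = -4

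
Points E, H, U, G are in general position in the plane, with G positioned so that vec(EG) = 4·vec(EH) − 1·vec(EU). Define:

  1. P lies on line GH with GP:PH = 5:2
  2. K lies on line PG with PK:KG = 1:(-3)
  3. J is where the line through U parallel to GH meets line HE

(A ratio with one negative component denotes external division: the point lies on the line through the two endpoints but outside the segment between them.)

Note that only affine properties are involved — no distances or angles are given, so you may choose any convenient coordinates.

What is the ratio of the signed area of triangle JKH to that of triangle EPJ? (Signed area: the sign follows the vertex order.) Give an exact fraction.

Choose coordinates E = (0, 0), H = (1, 0), U = (0, 1), G = (4, -1).
1. P lies on line GH with GP:PH = 5:2 ⇒ P = (13/7, -2/7)
2. K lies on line PG with PK:KG = 1:(-3) ⇒ K = (11/14, 1/14)
3. J is where the line through U parallel to GH meets line HE ⇒ J = (3, 0)
2·[JKH] = 1/7, 2·[EPJ] = 6/7
[JKH]:[EPJ] = 1/7:6/7 = 1/6

[JKH]:[EPJ] = 1/6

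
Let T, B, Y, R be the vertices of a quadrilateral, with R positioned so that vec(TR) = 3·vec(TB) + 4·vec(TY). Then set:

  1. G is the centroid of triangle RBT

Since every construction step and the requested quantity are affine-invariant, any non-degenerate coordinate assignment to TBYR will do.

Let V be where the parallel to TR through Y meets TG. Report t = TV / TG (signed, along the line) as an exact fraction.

Choose coordinates T = (0, 0), B = (1, 0), Y = (0, 1), R = (3, 4).
1. G is the centroid of triangle RBT ⇒ G = (4/3, 4/3)
through Y parallel to TR: direction (3, 4); meets TG at V = (-3, -3)
V = T + t·(G−T) with t = -9/4

t = -9/4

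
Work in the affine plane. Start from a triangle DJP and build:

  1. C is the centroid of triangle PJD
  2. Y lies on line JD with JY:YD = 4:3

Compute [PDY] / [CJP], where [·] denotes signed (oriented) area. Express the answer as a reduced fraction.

Assign D = (0, 0), J = (1, 0), P = (0, 1) — the answer is frame-independent, so this choice is without loss of generality.
1. C is the centroid of triangle PJD ⇒ C = (1/3, 1/3)
2. Y lies on line JD with JY:YD = 4:3 ⇒ Y = (3/7, 0)
2·[PDY] = 3/7, 2·[CJP] = 1/3
[PDY]:[CJP] = 3/7:1/3 = 9/7

[PDY]:[CJP] = 9/7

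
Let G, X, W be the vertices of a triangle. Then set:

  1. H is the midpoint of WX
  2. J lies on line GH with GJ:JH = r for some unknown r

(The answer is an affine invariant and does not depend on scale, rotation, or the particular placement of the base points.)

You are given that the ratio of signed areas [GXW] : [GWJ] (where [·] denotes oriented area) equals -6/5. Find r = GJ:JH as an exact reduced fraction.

Work in coordinates with G = (0, 0), X = (1, 0), W = (0, 1).
1. H is the midpoint of WX ⇒ H = (1/2, 1/2)
2. With GJ:JH = r, write λ = r/(r+1) so J = G + λ·(H−G); J is affine-linear in λ
Every point depending on J is an affine combination of J and λ-independent points, so each such coordinate is linear in λ; the λ² term in each signed area is a multiple of (H−G)×(H−G) = 0, so 2·[GXW] and 2·[GWJ] are each linear in λ. Evaluating at λ=0 and λ=1:
  2·[GXW] = 1,   2·[GWJ] = -1/2·λ
So [GXW]:[GWJ] = (1) / (-1/2·λ). Setting this equal to -6/5:
  1 = -6/5·(-1/2·λ)  ⇒  λ = 5/3
Then r = λ/(1−λ) = (5/3)/(-2/3) = -5/2. Check: with r = -5/2, J = (5/6, 5/6) and [GXW]:[GWJ] = -6/5 as required.

r = -5/2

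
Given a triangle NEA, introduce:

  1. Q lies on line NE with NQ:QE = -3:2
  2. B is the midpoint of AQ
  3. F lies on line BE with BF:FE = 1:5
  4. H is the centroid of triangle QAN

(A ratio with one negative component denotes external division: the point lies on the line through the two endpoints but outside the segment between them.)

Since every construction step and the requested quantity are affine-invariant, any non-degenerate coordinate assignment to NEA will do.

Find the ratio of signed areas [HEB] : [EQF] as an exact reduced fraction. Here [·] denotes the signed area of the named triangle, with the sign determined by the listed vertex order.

Set N = (0, 0), E = (1, 0), A = (0, 1); any affine frame gives the same invariant.
1. Q lies on line NE with NQ:QE = -3:2 ⇒ Q = (3, 0)
2. B is the midpoint of AQ ⇒ B = (3/2, 1/2)
3. F lies on line BE with BF:FE = 1:5 ⇒ F = (17/12, 5/12)
4. H is the centroid of triangle QAN ⇒ H = (1, 1/3)
2·[HEB] = 1/6, 2·[EQF] = 5/6
[HEB]:[EQF] = 1/6:5/6 = 1/5

[HEB]:[EQF] = 1/5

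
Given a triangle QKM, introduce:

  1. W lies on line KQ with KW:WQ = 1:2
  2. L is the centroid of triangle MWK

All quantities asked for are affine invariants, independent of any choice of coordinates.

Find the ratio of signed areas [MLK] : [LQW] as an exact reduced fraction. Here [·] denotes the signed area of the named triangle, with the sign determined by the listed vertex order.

Assign Q = (0, 0), K = (1, 0), M = (0, 1) — the answer is frame-independent, so this choice is without loss of generality.
1. W lies on line KQ with KW:WQ = 1:2 ⇒ W = (2/3, 0)
2. L is the centroid of triangle MWK ⇒ L = (5/9, 1/3)
2·[MLK] = 1/9, 2·[LQW] = 2/9
[MLK]:[LQW] = 1/9:2/9 = 1/2

[MLK]:[LQW] = 1/2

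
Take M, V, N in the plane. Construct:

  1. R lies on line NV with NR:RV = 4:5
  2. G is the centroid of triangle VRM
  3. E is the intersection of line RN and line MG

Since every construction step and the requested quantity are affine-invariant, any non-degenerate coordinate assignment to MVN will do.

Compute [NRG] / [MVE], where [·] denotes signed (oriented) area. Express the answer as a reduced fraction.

[NRG]:[MVE] = -8/15

Work in coordinates with M = (0, 0), V = (1, 0), N = (0, 1).
1. R lies on line NV with NR:RV = 4:5 ⇒ R = (4/9, 5/9)
2. G is the centroid of triangle VRM ⇒ G = (13/27, 5/27)
3. E is the intersection of line RN and line MG ⇒ E = (13/18, 5/18)
2·[NRG] = -4/27, 2·[MVE] = 5/18
[NRG]:[MVE] = -4/27:5/18 = -8/15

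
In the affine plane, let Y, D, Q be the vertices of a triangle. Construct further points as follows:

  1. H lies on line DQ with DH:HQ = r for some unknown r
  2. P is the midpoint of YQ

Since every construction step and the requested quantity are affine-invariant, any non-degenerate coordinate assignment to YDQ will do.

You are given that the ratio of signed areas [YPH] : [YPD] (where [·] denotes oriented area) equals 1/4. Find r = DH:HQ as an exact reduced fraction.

r = 3

Work in coordinates with Y = (0, 0), D = (1, 0), Q = (0, 1).
1. With DH:HQ = r, write λ = r/(r+1) so H = D + λ·(Q−D); H is affine-linear in λ
2. P is the midpoint of YQ ⇒ P = (0, 1/2)
Every point depending on H is an affine combination of H and λ-independent points, so each such coordinate is linear in λ; the λ² term in each signed area is a multiple of (Q−D)×(Q−D) = 0, so 2·[YPH] and 2·[YPD] are each linear in λ. Evaluating at λ=0 and λ=1:
  2·[YPH] = 1/2·λ − 1/2,   2·[YPD] = -1/2
So [YPH]:[YPD] = (1/2·λ − 1/2) / (-1/2). Setting this equal to 1/4:
  1/2·λ − 1/2 = 1/4·(-1/2)  ⇒  λ = 3/4
Then r = λ/(1−λ) = (3/4)/(1/4) = 3. Check: with r = 3, H = (1/4, 3/4) and [YPH]:[YPD] = 1/4 as required.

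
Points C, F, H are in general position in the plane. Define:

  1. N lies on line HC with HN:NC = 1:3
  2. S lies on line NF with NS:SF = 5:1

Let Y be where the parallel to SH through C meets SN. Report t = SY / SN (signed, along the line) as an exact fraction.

t = 4

Set C = (0, 0), F = (1, 0), H = (0, 1); any affine frame gives the same invariant.
1. N lies on line HC with HN:NC = 1:3 ⇒ N = (0, 3/4)
2. S lies on line NF with NS:SF = 5:1 ⇒ S = (5/6, 1/8)
through C parallel to SH: direction (-5/6, 7/8); meets SN at Y = (-5/2, 21/8)
Y = S + t·(N−S) with t = 4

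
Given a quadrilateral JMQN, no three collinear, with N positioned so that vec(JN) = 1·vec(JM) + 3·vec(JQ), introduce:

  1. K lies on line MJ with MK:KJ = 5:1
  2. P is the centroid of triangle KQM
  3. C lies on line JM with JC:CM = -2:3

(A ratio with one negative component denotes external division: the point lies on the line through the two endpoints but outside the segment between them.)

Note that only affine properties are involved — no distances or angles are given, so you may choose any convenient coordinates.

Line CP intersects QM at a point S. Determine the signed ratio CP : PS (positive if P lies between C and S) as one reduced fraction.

Choose coordinates J = (0, 0), M = (1, 0), Q = (0, 1), N = (1, 3).
1. K lies on line MJ with MK:KJ = 5:1 ⇒ K = (1/6, 0)
2. P is the centroid of triangle KQM ⇒ P = (7/18, 1/3)
3. C lies on line JM with JC:CM = -2:3 ⇒ C = (-2, 0)
line CP meets QM at S = (31/49, 18/49)
P = C + t·(S−C) with t = 49/54, so CP:PS = 49/54:5/54

CP:PS = 49/5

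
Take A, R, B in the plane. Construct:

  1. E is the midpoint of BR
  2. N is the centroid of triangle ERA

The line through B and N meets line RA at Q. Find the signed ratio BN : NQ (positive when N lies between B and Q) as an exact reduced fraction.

Choose coordinates A = (0, 0), R = (1, 0), B = (0, 1).
1. E is the midpoint of BR ⇒ E = (1/2, 1/2)
2. N is the centroid of triangle ERA ⇒ N = (1/2, 1/6)
line BN meets RA at Q = (3/5, 0)
N = B + t·(Q−B) with t = 5/6, so BN:NQ = 5/6:1/6

BN:NQ = 5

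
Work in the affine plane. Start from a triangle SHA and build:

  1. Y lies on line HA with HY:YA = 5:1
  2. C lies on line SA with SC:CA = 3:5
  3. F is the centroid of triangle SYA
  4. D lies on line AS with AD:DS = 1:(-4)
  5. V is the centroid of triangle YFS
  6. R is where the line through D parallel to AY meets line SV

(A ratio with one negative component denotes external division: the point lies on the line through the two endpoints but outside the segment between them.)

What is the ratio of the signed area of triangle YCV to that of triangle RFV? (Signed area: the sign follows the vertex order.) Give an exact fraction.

[YCV]:[RFV] = 5/8

Work in coordinates with S = (0, 0), H = (1, 0), A = (0, 1).
1. Y lies on line HA with HY:YA = 5:1 ⇒ Y = (1/6, 5/6)
2. C lies on line SA with SC:CA = 3:5 ⇒ C = (0, 3/8)
3. F is the centroid of triangle SYA ⇒ F = (1/18, 11/18)
4. D lies on line AS with AD:DS = 1:(-4) ⇒ D = (0, 4/3)
5. V is the centroid of triangle YFS ⇒ V = (2/27, 13/27)
6. R is where the line through D parallel to AY meets line SV ⇒ R = (8/45, 52/45)
2·[YCV] = 7/432, 2·[RFV] = 7/270
[YCV]:[RFV] = 7/432:7/270 = 5/8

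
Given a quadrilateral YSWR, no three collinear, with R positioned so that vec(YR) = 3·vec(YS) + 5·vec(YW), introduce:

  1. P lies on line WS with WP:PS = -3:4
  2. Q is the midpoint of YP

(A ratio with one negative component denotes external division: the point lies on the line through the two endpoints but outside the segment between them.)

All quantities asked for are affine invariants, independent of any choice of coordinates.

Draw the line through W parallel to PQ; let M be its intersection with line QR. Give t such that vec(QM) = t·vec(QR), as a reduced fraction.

Work in coordinates with Y = (0, 0), S = (1, 0), W = (0, 1), R = (3, 5).
1. P lies on line WS with WP:PS = -3:4 ⇒ P = (-3, 4)
2. Q is the midpoint of YP ⇒ Q = (-3/2, 2)
through W parallel to PQ: direction (3/2, -2); meets QR at M = (-1, 7/3)
M = Q + t·(R−Q) with t = 1/9

t = 1/9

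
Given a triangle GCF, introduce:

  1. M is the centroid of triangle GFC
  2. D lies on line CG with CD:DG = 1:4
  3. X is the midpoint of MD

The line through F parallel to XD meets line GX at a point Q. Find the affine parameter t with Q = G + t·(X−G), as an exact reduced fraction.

t = 7/4

Set G = (0, 0), C = (1, 0), F = (0, 1); any affine frame gives the same invariant.
1. M is the centroid of triangle GFC ⇒ M = (1/3, 1/3)
2. D lies on line CG with CD:DG = 1:4 ⇒ D = (4/5, 0)
3. X is the midpoint of MD ⇒ X = (17/30, 1/6)
through F parallel to XD: direction (7/30, -1/6); meets GX at Q = (119/120, 7/24)
Q = G + t·(X−G) with t = 7/4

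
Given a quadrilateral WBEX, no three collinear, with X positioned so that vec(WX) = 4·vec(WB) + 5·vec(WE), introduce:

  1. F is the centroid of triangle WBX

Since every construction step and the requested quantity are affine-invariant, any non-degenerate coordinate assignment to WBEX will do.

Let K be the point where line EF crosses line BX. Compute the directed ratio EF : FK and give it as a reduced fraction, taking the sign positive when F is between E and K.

EF:FK = 19/5

Choose coordinates W = (0, 0), B = (1, 0), E = (0, 1), X = (4, 5).
1. F is the centroid of triangle WBX ⇒ F = (5/3, 5/3)
line EF meets BX at K = (40/19, 35/19)
F = E + t·(K−E) with t = 19/24, so EF:FK = 19/24:5/24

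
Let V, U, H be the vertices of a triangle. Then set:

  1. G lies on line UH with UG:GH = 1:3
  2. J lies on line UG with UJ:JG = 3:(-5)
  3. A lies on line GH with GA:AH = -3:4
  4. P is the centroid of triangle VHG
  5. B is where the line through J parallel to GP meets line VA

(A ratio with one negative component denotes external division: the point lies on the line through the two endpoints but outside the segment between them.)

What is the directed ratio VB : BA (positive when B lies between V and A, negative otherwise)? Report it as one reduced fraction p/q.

VB:BA = -1/13

Work in coordinates with V = (0, 0), U = (1, 0), H = (0, 1).
1. G lies on line UH with UG:GH = 1:3 ⇒ G = (3/4, 1/4)
2. J lies on line UG with UJ:JG = 3:(-5) ⇒ J = (11/8, -3/8)
3. A lies on line GH with GA:AH = -3:4 ⇒ A = (3, -2)
4. P is the centroid of triangle VHG ⇒ P = (1/4, 5/12)
5. B is where the line through J parallel to GP meets line VA ⇒ B = (-1/4, 1/6)
B = V + t·(A−V) with t = -1/12, so VB:BA = t:(1−t) = -1/12:13/12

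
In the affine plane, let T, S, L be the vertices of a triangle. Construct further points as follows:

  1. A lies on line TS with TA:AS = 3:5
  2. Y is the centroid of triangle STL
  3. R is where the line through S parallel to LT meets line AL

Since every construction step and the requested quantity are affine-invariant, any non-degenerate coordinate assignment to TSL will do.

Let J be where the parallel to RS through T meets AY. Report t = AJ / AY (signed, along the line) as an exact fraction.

t = 9

Assign T = (0, 0), S = (1, 0), L = (0, 1) — the answer is frame-independent, so this choice is without loss of generality.
1. A lies on line TS with TA:AS = 3:5 ⇒ A = (3/8, 0)
2. Y is the centroid of triangle STL ⇒ Y = (1/3, 1/3)
3. R is where the line through S parallel to LT meets line AL ⇒ R = (1, -5/3)
through T parallel to RS: direction (0, 5/3); meets AY at J = (0, 3)
J = A + t·(Y−A) with t = 9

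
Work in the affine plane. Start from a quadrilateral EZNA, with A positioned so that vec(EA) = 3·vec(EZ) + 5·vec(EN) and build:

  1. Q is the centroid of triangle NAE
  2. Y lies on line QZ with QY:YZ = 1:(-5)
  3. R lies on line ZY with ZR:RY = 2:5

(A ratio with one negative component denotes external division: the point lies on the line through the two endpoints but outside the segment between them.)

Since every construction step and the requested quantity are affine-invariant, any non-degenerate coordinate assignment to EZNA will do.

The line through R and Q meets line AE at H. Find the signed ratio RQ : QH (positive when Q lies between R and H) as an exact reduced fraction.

RQ:QH = -27/7

Work in coordinates with E = (0, 0), Z = (1, 0), N = (0, 1), A = (3, 5).
1. Q is the centroid of triangle NAE ⇒ Q = (1, 2)
2. Y lies on line QZ with QY:YZ = 1:(-5) ⇒ Y = (1, 5/2)
3. R lies on line ZY with ZR:RY = 2:5 ⇒ R = (1, 5/7)
line RQ meets AE at H = (1, 5/3)
Q = R + t·(H−R) with t = 27/20, so RQ:QH = 27/20:-7/20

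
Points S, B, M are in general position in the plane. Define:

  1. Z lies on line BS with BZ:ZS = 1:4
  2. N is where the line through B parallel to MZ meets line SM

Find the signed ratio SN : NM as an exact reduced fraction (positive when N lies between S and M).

Work in coordinates with S = (0, 0), B = (1, 0), M = (0, 1).
1. Z lies on line BS with BZ:ZS = 1:4 ⇒ Z = (4/5, 0)
2. N is where the line through B parallel to MZ meets line SM ⇒ N = (0, 5/4)
N = S + t·(M−S) with t = 5/4, so SN:NM = t:(1−t) = 5/4:-1/4

SN:NM = -5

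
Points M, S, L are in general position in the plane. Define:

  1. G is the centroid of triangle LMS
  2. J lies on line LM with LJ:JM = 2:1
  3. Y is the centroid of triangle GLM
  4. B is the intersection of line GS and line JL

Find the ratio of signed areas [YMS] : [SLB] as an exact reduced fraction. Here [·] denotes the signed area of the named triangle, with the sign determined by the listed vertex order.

Work in coordinates with M = (0, 0), S = (1, 0), L = (0, 1).
1. G is the centroid of triangle LMS ⇒ G = (1/3, 1/3)
2. J lies on line LM with LJ:JM = 2:1 ⇒ J = (0, 1/3)
3. Y is the centroid of triangle GLM ⇒ Y = (1/9, 4/9)
4. B is the intersection of line GS and line JL ⇒ B = (0, 1/2)
2·[YMS] = 4/9, 2·[SLB] = 1/2
[YMS]:[SLB] = 4/9:1/2 = 8/9

[YMS]:[SLB] = 8/9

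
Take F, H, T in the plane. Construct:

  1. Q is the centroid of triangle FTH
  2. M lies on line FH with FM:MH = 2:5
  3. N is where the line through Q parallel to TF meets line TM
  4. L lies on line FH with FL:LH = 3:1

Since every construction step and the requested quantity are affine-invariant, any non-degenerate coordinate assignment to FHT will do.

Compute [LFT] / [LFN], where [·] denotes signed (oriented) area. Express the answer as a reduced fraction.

Choose coordinates F = (0, 0), H = (1, 0), T = (0, 1).
1. Q is the centroid of triangle FTH ⇒ Q = (1/3, 1/3)
2. M lies on line FH with FM:MH = 2:5 ⇒ M = (2/7, 0)
3. N is where the line through Q parallel to TF meets line TM ⇒ N = (1/3, -1/6)
4. L lies on line FH with FL:LH = 3:1 ⇒ L = (3/4, 0)
2·[LFT] = -3/4, 2·[LFN] = 1/8
[LFT]:[LFN] = -3/4:1/8 = -6

[LFT]:[LFN] = -6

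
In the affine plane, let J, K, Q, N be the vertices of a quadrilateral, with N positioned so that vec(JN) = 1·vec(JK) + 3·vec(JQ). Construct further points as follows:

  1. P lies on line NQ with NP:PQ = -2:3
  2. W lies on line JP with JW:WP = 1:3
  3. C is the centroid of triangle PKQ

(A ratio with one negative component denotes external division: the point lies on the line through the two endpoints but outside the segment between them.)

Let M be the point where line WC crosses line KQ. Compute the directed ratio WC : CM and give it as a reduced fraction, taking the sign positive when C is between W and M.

Choose coordinates J = (0, 0), K = (1, 0), Q = (0, 1), N = (1, 3).
1. P lies on line NQ with NP:PQ = -2:3 ⇒ P = (3, 7)
2. W lies on line JP with JW:WP = 1:3 ⇒ W = (3/4, 7/4)
3. C is the centroid of triangle PKQ ⇒ C = (4/3, 8/3)
line WC meets KQ at M = (1/6, 5/6)
C = W + t·(M−W) with t = -1, so WC:CM = -1:2

WC:CM = -1/2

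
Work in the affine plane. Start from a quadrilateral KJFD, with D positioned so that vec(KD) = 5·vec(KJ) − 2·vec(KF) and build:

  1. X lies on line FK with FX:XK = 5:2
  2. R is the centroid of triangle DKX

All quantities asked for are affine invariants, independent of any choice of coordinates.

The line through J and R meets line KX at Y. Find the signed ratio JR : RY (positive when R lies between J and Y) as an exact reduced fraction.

JR:RY = -2/5

Work in coordinates with K = (0, 0), J = (1, 0), F = (0, 1), D = (5, -2).
1. X lies on line FK with FX:XK = 5:2 ⇒ X = (0, 2/7)
2. R is the centroid of triangle DKX ⇒ R = (5/3, -4/7)
line JR meets KX at Y = (0, 6/7)
R = J + t·(Y−J) with t = -2/3, so JR:RY = -2/3:5/3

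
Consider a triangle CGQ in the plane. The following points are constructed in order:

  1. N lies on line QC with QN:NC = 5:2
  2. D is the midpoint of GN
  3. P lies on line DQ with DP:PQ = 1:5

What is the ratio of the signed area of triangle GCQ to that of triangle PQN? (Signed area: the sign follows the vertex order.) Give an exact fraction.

Work in coordinates with C = (0, 0), G = (1, 0), Q = (0, 1).
1. N lies on line QC with QN:NC = 5:2 ⇒ N = (0, 2/7)
2. D is the midpoint of GN ⇒ D = (1/2, 1/7)
3. P lies on line DQ with DP:PQ = 1:5 ⇒ P = (5/12, 2/7)
2·[GCQ] = -1, 2·[PQN] = 25/84
[GCQ]:[PQN] = -1:25/84 = -84/25

[GCQ]:[PQN] = -84/25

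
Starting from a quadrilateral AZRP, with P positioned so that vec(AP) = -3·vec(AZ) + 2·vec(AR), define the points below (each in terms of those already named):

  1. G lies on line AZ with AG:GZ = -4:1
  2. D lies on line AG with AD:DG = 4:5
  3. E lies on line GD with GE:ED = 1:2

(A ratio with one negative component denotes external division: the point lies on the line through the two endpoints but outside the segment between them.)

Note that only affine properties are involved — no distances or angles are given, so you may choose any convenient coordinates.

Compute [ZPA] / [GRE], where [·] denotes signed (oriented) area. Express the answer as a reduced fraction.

[ZPA]:[GRE] = 81/10

Work in coordinates with A = (0, 0), Z = (1, 0), R = (0, 1), P = (-3, 2).
1. G lies on line AZ with AG:GZ = -4:1 ⇒ G = (4/3, 0)
2. D lies on line AG with AD:DG = 4:5 ⇒ D = (16/27, 0)
3. E lies on line GD with GE:ED = 1:2 ⇒ E = (88/81, 0)
2·[ZPA] = 2, 2·[GRE] = 20/81
[ZPA]:[GRE] = 2:20/81 = 81/10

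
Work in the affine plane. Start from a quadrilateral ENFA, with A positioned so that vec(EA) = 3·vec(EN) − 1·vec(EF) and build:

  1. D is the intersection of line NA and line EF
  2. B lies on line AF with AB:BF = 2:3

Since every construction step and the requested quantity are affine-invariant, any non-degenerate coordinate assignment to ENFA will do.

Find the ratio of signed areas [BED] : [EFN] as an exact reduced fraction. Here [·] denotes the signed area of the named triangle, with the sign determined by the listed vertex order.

Assign E = (0, 0), N = (1, 0), F = (0, 1), A = (3, -1) — the answer is frame-independent, so this choice is without loss of generality.
1. D is the intersection of line NA and line EF ⇒ D = (0, 1/2)
2. B lies on line AF with AB:BF = 2:3 ⇒ B = (9/5, -1/5)
2·[BED] = -9/10, 2·[EFN] = -1
[BED]:[EFN] = -9/10:-1 = 9/10

[BED]:[EFN] = 9/10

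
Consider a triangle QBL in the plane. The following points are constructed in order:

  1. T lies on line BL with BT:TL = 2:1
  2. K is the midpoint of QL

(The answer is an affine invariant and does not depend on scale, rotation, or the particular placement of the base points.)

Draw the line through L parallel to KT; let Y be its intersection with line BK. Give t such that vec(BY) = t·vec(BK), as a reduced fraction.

Choose coordinates Q = (0, 0), B = (1, 0), L = (0, 1).
1. T lies on line BL with BT:TL = 2:1 ⇒ T = (1/3, 2/3)
2. K is the midpoint of QL ⇒ K = (0, 1/2)
through L parallel to KT: direction (1/3, 1/6); meets BK at Y = (-1/2, 3/4)
Y = B + t·(K−B) with t = 3/2

t = 3/2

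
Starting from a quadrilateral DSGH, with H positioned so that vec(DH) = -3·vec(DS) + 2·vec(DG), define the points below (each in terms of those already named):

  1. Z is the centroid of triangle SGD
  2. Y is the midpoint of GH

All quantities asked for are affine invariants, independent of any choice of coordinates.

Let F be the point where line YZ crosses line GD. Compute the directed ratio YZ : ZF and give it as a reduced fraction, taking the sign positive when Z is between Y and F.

Set D = (0, 0), S = (1, 0), G = (0, 1), H = (-3, 2); any affine frame gives the same invariant.
1. Z is the centroid of triangle SGD ⇒ Z = (1/3, 1/3)
2. Y is the midpoint of GH ⇒ Y = (-3/2, 3/2)
line YZ meets GD at F = (0, 6/11)
Z = Y + t·(F−Y) with t = 11/9, so YZ:ZF = 11/9:-2/9

YZ:ZF = -11/2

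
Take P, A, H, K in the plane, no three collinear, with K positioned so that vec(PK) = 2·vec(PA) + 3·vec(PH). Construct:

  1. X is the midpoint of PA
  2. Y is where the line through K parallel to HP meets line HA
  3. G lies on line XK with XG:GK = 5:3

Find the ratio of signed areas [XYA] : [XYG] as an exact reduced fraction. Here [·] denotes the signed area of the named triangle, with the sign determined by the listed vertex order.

Set P = (0, 0), A = (1, 0), H = (0, 1), K = (2, 3); any affine frame gives the same invariant.
1. X is the midpoint of PA ⇒ X = (1/2, 0)
2. Y is where the line through K parallel to HP meets line HA ⇒ Y = (2, -1)
3. G lies on line XK with XG:GK = 5:3 ⇒ G = (23/16, 15/8)
2·[XYA] = 1/2, 2·[XYG] = 15/4
[XYA]:[XYG] = 1/2:15/4 = 2/15

[XYA]:[XYG] = 2/15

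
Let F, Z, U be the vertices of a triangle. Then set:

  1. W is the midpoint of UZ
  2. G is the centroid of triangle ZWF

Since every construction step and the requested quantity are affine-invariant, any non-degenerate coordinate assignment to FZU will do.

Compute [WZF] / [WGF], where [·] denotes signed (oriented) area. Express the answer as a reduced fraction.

Work in coordinates with F = (0, 0), Z = (1, 0), U = (0, 1).
1. W is the midpoint of UZ ⇒ W = (1/2, 1/2)
2. G is the centroid of triangle ZWF ⇒ G = (1/2, 1/6)
2·[WZF] = -1/2, 2·[WGF] = -1/6
[WZF]:[WGF] = -1/2:-1/6 = 3

[WZF]:[WGF] = 3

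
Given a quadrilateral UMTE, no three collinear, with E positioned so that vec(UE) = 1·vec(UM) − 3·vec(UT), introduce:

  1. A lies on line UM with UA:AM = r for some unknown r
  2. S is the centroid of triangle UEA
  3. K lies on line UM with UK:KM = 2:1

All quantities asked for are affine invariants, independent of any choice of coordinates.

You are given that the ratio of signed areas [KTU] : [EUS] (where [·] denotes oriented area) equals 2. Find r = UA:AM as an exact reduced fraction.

r = -1/4

Set U = (0, 0), M = (1, 0), T = (0, 1), E = (1, -3); any affine frame gives the same invariant.
1. With UA:AM = r, write λ = r/(r+1) so A = U + λ·(M−U); A is affine-linear in λ
2. S is the centroid of triangle UEA ⇒ S is an affine combination of earlier points and hence also affine-linear in λ
3. K lies on line UM with UK:KM = 2:1 ⇒ K = (2/3, 0)
Every point depending on A is an affine combination of A and λ-independent points, so each such coordinate is linear in λ; the λ² term in each signed area is a multiple of (M−U)×(M−U) = 0, so 2·[KTU] and 2·[EUS] are each linear in λ. Evaluating at λ=0 and λ=1:
  2·[KTU] = 2/3,   2·[EUS] = −λ
So [KTU]:[EUS] = (2/3) / (−λ). Setting this equal to 2:
  2/3 = 2·(−λ)  ⇒  λ = -1/3
Then r = λ/(1−λ) = (-1/3)/(4/3) = -1/4. Check: with r = -1/4, A = (-1/3, 0) and [KTU]:[EUS] = 2 as required.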